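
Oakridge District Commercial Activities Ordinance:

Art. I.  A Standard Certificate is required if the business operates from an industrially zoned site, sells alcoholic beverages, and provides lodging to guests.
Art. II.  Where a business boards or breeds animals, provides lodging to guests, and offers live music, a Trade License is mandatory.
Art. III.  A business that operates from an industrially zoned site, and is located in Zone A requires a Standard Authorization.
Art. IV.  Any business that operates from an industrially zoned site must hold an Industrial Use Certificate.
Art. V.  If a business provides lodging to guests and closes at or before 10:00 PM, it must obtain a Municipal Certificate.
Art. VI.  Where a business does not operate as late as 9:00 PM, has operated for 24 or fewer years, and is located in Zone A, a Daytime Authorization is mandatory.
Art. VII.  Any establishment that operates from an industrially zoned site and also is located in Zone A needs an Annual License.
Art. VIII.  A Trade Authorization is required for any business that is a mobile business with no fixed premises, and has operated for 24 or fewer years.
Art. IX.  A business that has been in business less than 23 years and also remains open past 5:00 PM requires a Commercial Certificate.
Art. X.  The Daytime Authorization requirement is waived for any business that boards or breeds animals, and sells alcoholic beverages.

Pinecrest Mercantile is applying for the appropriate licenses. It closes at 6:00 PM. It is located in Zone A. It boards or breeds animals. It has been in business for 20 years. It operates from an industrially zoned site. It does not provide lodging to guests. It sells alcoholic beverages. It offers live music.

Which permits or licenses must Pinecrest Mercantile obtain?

Art. I. operates from an industrially zoned site; sells alcoholic beverages; does not provide lodging to guests → Standard Certificate not required.
Art. II. boards or breeds animals; does not provide lodging to guests; offers live music → Trade License not required.
Art. III. operates from an industrially zoned site; is located in Zone A → Standard Authorization required.
Art. IV. operates from an industrially zoned site → Industrial Use Certificate required.
Art. V. does not provide lodging to guests; closes 6:00 PM, at/before 10:00 PM → Municipal Certificate not required.
Art. VI. closes 6:00 PM, at/before 9:00 PM; years in business 20 ≤ 24; is located in Zone A → Daytime Authorization required.
Art. VII. operates from an industrially zoned site; is located in Zone A → Annual License required.
Art. VIII. operates from an industrially zoned site (not: is a mobile business with no fixed premises); years in business 20 ≤ 24 → Trade Authorization not required.
Art. IX. years in business 20 < 23; closes 6:00 PM, after 5:00 PM → Commercial Certificate required.
Art. X. boards or breeds animals; sells alcoholic beverages → exempt from Daytime Authorization.

Annual License, Commercial Certificate, Industrial Use Certificate, Standard Authorization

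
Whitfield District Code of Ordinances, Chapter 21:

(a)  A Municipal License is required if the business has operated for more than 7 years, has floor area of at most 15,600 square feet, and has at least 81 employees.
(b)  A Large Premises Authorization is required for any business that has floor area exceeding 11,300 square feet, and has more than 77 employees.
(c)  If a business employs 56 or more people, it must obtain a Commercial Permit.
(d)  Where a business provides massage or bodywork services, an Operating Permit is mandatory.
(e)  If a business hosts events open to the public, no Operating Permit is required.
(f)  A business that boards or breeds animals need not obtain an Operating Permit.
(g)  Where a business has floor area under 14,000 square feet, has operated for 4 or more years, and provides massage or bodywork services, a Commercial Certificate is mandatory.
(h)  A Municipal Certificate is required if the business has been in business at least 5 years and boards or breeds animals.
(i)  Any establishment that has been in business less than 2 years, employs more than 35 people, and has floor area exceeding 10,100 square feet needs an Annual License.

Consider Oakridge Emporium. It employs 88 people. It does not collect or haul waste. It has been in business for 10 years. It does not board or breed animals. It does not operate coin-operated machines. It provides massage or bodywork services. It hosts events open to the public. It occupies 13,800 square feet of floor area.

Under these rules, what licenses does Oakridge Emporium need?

(a) years in business 10 > 7; floor area 13,800 square feet ≤ 15,600 square feet; employees 88 ≥ 81 → Municipal License required.
(b) floor area 13,800 square feet > 11,300 square feet; employees 88 > 77 → Large Premises Authorization required.
(c) employees 88 ≥ 56 → Commercial Permit required.
(d) provides massage or bodywork services → Operating Permit required.
(e) hosts events open to the public → exempt from Operating Permit.
(f) does not board or breed animals → Operating Permit exemption does not apply.
(g) floor area 13,800 square feet < 14,000 square feet; years in business 10 ≥ 4; provides massage or bodywork services → Commercial Certificate required.
(h) years in business 10 ≥ 5; does not board or breed animals → Municipal Certificate not required.
(i) years in business 10 ≥ 2; employees 88 > 35; floor area 13,800 square feet > 10,100 square feet → Annual License not required.

Commercial Certificate, Commercial Permit, Large Premises Authorization, Municipal License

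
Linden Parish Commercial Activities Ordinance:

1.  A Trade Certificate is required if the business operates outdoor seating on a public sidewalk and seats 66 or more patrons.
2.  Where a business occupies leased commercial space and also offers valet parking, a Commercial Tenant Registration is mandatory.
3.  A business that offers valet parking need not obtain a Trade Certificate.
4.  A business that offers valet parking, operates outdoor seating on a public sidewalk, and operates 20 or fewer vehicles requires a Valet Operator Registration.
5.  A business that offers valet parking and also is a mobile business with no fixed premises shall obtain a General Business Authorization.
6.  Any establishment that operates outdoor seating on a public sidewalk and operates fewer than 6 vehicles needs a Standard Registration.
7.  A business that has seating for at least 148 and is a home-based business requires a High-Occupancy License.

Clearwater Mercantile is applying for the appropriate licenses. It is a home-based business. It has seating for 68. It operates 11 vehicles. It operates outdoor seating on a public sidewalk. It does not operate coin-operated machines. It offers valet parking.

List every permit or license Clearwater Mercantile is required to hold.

1. operates outdoor seating on a public sidewalk; seating 68 ≥ 66 → Trade Certificate required.
2. is a home-based business (not: occupies leased commercial space); offers valet parking → Commercial Tenant Registration not required.
3. offers valet parking → exempt from Trade Certificate.
4. offers valet parking; operates outdoor seating on a public sidewalk; vehicles 11 ≤ 20 → Valet Operator Registration required.
5. offers valet parking; is a home-based business (not: is a mobile business with no fixed premises) → General Business Authorization not required.
6. operates outdoor seating on a public sidewalk; vehicles 11 ≥ 6 → Standard Registration not required.
7. seating 68 < 148; is a home-based business → High-Occupancy License not required.

Valet Operator Registration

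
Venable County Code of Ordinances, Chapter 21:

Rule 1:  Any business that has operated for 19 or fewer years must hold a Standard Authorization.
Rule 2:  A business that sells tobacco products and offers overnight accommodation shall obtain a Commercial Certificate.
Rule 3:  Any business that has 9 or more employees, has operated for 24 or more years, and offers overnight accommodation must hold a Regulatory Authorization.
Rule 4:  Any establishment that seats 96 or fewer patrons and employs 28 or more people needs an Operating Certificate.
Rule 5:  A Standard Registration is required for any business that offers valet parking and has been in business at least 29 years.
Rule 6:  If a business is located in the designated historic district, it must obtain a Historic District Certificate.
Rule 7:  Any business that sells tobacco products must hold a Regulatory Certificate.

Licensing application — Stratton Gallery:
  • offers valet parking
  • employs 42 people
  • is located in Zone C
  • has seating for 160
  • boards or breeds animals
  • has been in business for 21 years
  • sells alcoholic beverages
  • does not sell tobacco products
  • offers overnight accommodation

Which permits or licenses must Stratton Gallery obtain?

None

Rule 1: years in business 21 > 19 → Standard Authorization not required.
Rule 2: does not sell tobacco products; offers overnight accommodation → Commercial Certificate not required.
Rule 3: employees 42 ≥ 9; years in business 21 < 24; offers overnight accommodation → Regulatory Authorization not required.
Rule 4: seating 160 > 96; employees 42 ≥ 28 → Operating Certificate not required.
Rule 5: offers valet parking; years in business 21 < 29 → Standard Registration not required.
Rule 6: is located in Zone C (not: is located in the designated historic district) → Historic District Certificate not required.
Rule 7: does not sell tobacco products → Regulatory Certificate not required.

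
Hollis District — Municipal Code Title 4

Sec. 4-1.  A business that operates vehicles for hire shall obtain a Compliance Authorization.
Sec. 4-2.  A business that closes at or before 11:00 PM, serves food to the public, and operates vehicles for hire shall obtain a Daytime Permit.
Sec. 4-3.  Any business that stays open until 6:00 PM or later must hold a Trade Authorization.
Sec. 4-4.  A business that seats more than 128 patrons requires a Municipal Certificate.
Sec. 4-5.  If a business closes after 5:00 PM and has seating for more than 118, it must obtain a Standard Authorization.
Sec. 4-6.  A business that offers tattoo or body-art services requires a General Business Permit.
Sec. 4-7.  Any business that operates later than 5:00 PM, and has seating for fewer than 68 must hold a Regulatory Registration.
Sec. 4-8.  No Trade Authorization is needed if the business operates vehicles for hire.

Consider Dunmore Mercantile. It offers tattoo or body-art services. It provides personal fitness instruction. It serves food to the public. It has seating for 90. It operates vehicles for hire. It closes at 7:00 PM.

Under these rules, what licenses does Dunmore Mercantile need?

Compliance Authorization, Daytime Permit, General Business Permit

Sec. 4-1. operates vehicles for hire → Compliance Authorization required.
Sec. 4-2. closes 7:00 PM, at/before 11:00 PM; serves food to the public; operates vehicles for hire → Daytime Permit required.
Sec. 4-3. closes 7:00 PM, after 6:00 PM → Trade Authorization required.
Sec. 4-4. seating 90 ≤ 128 → Municipal Certificate not required.
Sec. 4-5. closes 7:00 PM, after 5:00 PM; seating 90 ≤ 118 → Standard Authorization not required.
Sec. 4-6. offers tattoo or body-art services → General Business Permit required.
Sec. 4-7. closes 7:00 PM, after 5:00 PM; seating 90 ≥ 68 → Regulatory Registration not required.
Sec. 4-8. operates vehicles for hire → exempt from Trade Authorization.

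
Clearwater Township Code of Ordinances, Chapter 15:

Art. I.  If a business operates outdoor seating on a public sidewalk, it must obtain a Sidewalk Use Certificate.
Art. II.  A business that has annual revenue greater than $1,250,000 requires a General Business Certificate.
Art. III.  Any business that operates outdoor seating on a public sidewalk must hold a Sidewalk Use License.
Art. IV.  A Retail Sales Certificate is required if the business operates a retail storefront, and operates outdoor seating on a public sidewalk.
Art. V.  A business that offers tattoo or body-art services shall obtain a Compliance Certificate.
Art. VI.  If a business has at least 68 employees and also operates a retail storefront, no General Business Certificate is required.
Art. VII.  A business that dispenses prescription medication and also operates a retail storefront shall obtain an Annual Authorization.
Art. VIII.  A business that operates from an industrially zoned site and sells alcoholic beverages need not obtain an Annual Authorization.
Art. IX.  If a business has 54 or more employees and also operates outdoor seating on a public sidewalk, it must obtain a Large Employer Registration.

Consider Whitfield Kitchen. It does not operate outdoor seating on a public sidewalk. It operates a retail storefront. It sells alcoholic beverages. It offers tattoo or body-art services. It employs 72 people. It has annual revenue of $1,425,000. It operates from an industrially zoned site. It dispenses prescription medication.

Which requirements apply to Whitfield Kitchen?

Compliance Certificate

Art. I. does not operate outdoor seating on a public sidewalk → Sidewalk Use Certificate not required.
Art. II. revenue $1,425,000 > $1,250,000 → General Business Certificate required.
Art. III. does not operate outdoor seating on a public sidewalk → Sidewalk Use License not required.
Art. IV. operates a retail storefront; does not operate outdoor seating on a public sidewalk → Retail Sales Certificate not required.
Art. V. offers tattoo or body-art services → Compliance Certificate required.
Art. VI. employees 72 ≥ 68; operates a retail storefront → exempt from General Business Certificate.
Art. VII. dispenses prescription medication; operates a retail storefront → Annual Authorization required.
Art. VIII. operates from an industrially zoned site; sells alcoholic beverages → exempt from Annual Authorization.
Art. IX. employees 72 ≥ 54; does not operate outdoor seating on a public sidewalk → Large Employer Registration not required.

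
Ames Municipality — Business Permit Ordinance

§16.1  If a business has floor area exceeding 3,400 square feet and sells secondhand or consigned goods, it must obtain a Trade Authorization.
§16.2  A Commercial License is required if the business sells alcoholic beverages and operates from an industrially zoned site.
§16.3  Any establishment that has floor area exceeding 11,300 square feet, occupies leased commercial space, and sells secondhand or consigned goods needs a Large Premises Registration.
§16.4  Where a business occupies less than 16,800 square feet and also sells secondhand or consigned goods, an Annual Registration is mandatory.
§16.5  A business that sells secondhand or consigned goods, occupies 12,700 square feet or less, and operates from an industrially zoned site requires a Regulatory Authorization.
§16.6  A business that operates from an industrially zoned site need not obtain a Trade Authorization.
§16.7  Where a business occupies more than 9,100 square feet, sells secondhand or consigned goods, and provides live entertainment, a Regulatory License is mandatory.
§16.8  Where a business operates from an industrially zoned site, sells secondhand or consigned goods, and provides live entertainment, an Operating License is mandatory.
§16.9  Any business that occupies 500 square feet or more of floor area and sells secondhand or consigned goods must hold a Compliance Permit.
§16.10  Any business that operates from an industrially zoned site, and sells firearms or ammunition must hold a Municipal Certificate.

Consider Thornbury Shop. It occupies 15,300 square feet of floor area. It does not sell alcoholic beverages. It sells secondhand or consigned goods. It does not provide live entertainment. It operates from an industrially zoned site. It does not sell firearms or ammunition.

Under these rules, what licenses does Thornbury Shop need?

§16.1 floor area 15,300 square feet > 3,400 square feet; sells secondhand or consigned goods → Trade Authorization required.
§16.2 does not sell alcoholic beverages; operates from an industrially zoned site → Commercial License not required.
§16.3 floor area 15,300 square feet > 11,300 square feet; operates from an industrially zoned site (not: occupies leased commercial space); sells secondhand or consigned goods → Large Premises Registration not required.
§16.4 floor area 15,300 square feet < 16,800 square feet; sells secondhand or consigned goods → Annual Registration required.
§16.5 sells secondhand or consigned goods; floor area 15,300 square feet > 12,700 square feet; operates from an industrially zoned site → Regulatory Authorization not required.
§16.6 operates from an industrially zoned site → exempt from Trade Authorization.
§16.7 floor area 15,300 square feet > 9,100 square feet; sells secondhand or consigned goods; does not provide live entertainment → Regulatory License not required.
§16.8 operates from an industrially zoned site; sells secondhand or consigned goods; does not provide live entertainment → Operating License not required.
§16.9 floor area 15,300 square feet ≥ 500 square feet; sells secondhand or consigned goods → Compliance Permit required.
§16.10 operates from an industrially zoned site; does not sell firearms or ammunition → Municipal Certificate not required.

Annual Registration, Compliance Permit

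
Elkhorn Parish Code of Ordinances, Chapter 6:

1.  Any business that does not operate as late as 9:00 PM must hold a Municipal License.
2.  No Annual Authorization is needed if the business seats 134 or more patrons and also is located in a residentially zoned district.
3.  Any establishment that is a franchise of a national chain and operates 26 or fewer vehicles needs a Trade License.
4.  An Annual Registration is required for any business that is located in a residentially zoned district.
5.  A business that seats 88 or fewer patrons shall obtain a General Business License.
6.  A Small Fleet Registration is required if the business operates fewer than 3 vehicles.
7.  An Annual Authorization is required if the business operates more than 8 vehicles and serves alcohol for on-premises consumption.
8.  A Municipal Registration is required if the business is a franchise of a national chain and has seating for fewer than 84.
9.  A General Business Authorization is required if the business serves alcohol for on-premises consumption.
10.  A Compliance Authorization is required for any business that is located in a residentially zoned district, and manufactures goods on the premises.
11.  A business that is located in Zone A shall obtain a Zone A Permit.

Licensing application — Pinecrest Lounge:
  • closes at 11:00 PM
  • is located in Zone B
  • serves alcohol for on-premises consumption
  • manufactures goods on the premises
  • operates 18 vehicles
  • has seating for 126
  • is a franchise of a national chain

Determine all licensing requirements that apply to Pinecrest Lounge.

1. closes 11:00 PM, after 9:00 PM → Municipal License not required.
2. seating 126 < 134; is located in Zone B (not: is located in a residentially zoned district) → Annual Authorization exemption does not apply.
3. is a franchise of a national chain; vehicles 18 ≤ 26 → Trade License required.
4. is located in Zone B (not: is located in a residentially zoned district) → Annual Registration not required.
5. seating 126 > 88 → General Business License not required.
6. vehicles 18 ≥ 3 → Small Fleet Registration not required.
7. vehicles 18 > 8; serves alcohol for on-premises consumption → Annual Authorization required.
8. is a franchise of a national chain; seating 126 ≥ 84 → Municipal Registration not required.
9. serves alcohol for on-premises consumption → General Business Authorization required.
10. is located in Zone B (not: is located in a residentially zoned district); manufactures goods on the premises → Compliance Authorization not required.
11. is located in Zone B (not: is located in Zone A) → Zone A Permit not required.

Annual Authorization, General Business Authorization, Trade License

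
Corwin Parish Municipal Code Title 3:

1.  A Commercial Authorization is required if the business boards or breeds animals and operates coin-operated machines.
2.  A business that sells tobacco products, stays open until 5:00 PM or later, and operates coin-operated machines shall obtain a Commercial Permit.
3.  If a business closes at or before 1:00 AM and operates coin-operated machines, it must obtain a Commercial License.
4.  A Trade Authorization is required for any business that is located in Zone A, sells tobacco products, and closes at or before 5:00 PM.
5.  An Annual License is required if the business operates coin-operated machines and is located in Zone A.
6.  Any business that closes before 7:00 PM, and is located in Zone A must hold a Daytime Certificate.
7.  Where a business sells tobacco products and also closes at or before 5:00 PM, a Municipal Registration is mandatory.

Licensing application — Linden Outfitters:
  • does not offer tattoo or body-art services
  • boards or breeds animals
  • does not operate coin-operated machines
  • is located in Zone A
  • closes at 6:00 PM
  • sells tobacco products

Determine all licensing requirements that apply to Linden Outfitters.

Daytime Certificate

1. boards or breeds animals; does not operate coin-operated machines → Commercial Authorization not required.
2. sells tobacco products; closes 6:00 PM, after 5:00 PM; does not operate coin-operated machines → Commercial Permit not required.
3. closes 6:00 PM, at/before 1:00 AM; does not operate coin-operated machines → Commercial License not required.
4. is located in Zone A; sells tobacco products; closes 6:00 PM, after 5:00 PM → Trade Authorization not required.
5. does not operate coin-operated machines; is located in Zone A → Annual License not required.
6. closes 6:00 PM, at/before 7:00 PM; is located in Zone A → Daytime Certificate required.
7. sells tobacco products; closes 6:00 PM, after 5:00 PM → Municipal Registration not required.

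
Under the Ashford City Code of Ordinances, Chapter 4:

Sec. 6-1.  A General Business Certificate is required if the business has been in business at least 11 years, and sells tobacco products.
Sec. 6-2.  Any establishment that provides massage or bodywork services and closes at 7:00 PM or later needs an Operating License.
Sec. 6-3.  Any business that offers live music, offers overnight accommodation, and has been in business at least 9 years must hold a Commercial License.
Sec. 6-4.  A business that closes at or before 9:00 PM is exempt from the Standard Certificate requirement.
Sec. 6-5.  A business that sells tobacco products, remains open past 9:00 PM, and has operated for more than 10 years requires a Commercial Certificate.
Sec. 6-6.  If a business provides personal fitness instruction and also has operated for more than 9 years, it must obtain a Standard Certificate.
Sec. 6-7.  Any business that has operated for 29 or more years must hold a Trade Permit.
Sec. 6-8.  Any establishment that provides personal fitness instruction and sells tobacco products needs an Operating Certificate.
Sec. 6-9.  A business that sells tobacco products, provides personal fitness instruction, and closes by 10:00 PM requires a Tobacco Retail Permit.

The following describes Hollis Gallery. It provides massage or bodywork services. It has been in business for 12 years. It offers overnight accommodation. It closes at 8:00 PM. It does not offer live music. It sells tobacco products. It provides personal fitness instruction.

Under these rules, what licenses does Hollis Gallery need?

General Business Certificate, Operating Certificate, Operating License, Tobacco Retail Permit

Sec. 6-1. years in business 12 ≥ 11; sells tobacco products → General Business Certificate required.
Sec. 6-2. provides massage or bodywork services; closes 8:00 PM, after 7:00 PM → Operating License required.
Sec. 6-3. does not offer live music; offers overnight accommodation; years in business 12 ≥ 9 → Commercial License not required.
Sec. 6-4. closes 8:00 PM, at/before 9:00 PM → exempt from Standard Certificate.
Sec. 6-5. sells tobacco products; closes 8:00 PM, at/before 9:00 PM; years in business 12 > 10 → Commercial Certificate not required.
Sec. 6-6. provides personal fitness instruction; years in business 12 > 9 → Standard Certificate required.
Sec. 6-7. years in business 12 < 29 → Trade Permit not required.
Sec. 6-8. provides personal fitness instruction; sells tobacco products → Operating Certificate required.
Sec. 6-9. sells tobacco products; provides personal fitness instruction; closes 8:00 PM, at/before 10:00 PM → Tobacco Retail Permit required.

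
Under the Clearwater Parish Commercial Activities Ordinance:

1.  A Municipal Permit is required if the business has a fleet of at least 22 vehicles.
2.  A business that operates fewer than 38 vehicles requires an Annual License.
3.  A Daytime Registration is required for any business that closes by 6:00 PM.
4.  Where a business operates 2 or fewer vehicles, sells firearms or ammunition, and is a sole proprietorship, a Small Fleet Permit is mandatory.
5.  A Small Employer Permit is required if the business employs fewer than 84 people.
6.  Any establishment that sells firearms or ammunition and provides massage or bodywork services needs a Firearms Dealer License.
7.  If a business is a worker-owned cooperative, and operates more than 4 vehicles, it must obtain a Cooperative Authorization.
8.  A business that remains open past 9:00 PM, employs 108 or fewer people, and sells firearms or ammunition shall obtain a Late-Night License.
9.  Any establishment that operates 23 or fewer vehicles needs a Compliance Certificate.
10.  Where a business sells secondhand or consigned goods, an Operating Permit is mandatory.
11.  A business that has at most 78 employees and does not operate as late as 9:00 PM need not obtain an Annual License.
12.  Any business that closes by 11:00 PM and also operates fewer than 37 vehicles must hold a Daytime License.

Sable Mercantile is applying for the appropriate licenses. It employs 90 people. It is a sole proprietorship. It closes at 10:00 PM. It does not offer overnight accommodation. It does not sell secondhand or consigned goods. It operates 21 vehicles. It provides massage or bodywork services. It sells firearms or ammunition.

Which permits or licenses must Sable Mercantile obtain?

Annual License, Compliance Certificate, Daytime License, Firearms Dealer License, Late-Night License

1. vehicles 21 < 22 → Municipal Permit not required.
2. vehicles 21 < 38 → Annual License required.
3. closes 10:00 PM, after 6:00 PM → Daytime Registration not required.
4. vehicles 21 > 2; sells firearms or ammunition; is a sole proprietorship → Small Fleet Permit not required.
5. employees 90 ≥ 84 → Small Employer Permit not required.
6. sells firearms or ammunition; provides massage or bodywork services → Firearms Dealer License required.
7. is a sole proprietorship (not: is a worker-owned cooperative); vehicles 21 > 4 → Cooperative Authorization not required.
8. closes 10:00 PM, after 9:00 PM; employees 90 ≤ 108; sells firearms or ammunition → Late-Night License required.
9. vehicles 21 ≤ 23 → Compliance Certificate required.
10. does not sell secondhand or consigned goods → Operating Permit not required.
11. employees 90 > 78; closes 10:00 PM, after 9:00 PM → Annual License exemption does not apply.
12. closes 10:00 PM, at/before 11:00 PM; vehicles 21 < 37 → Daytime License required.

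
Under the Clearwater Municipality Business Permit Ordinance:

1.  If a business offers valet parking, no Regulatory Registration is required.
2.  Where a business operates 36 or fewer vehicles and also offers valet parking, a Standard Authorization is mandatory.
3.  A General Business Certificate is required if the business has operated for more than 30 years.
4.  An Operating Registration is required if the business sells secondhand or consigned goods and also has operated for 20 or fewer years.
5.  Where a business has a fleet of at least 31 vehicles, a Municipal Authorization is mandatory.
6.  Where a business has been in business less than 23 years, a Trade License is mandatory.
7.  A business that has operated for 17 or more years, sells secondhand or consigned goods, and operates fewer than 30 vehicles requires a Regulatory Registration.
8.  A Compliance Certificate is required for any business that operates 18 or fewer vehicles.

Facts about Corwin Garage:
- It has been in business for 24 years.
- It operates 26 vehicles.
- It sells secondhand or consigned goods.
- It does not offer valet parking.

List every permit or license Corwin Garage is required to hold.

Regulatory Registration

1. does not offer valet parking → Regulatory Registration exemption does not apply.
2. vehicles 26 ≤ 36; does not offer valet parking → Standard Authorization not required.
3. years in business 24 ≤ 30 → General Business Certificate not required.
4. sells secondhand or consigned goods; years in business 24 > 20 → Operating Registration not required.
5. vehicles 26 < 31 → Municipal Authorization not required.
6. years in business 24 ≥ 23 → Trade License not required.
7. years in business 24 ≥ 17; sells secondhand or consigned goods; vehicles 26 < 30 → Regulatory Registration required.
8. vehicles 26 > 18 → Compliance Certificate not required.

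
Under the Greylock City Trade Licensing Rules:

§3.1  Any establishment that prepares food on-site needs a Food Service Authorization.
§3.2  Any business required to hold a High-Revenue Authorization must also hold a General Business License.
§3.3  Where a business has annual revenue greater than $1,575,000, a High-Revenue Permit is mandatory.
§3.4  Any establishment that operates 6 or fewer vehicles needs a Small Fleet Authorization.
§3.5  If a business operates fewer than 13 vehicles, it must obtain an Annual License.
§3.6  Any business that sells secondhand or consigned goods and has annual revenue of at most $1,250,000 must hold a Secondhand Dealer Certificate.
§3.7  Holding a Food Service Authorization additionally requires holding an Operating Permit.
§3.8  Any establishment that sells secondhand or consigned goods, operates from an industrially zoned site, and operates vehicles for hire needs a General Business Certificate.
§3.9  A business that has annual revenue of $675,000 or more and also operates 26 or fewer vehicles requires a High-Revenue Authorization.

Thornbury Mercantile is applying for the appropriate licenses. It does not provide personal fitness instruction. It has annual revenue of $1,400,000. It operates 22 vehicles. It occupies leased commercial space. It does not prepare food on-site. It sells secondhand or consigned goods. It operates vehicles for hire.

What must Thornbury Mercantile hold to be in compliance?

General Business License, High-Revenue Authorization

§3.1 does not prepare food on-site → Food Service Authorization not required.
§3.2 High-Revenue Authorization is required → General Business License also required.
§3.3 revenue $1,400,000 ≤ $1,575,000 → High-Revenue Permit not required.
§3.4 vehicles 22 > 6 → Small Fleet Authorization not required.
§3.5 vehicles 22 ≥ 13 → Annual License not required.
§3.6 sells secondhand or consigned goods; revenue $1,400,000 > $1,250,000 → Secondhand Dealer Certificate not required.
§3.7 Food Service Authorization is not required → no effect.
§3.8 sells secondhand or consigned goods; occupies leased commercial space (not: operates from an industrially zoned site); operates vehicles for hire → General Business Certificate not required.
§3.9 revenue $1,400,000 ≥ $675,000; vehicles 22 ≤ 26 → High-Revenue Authorization required.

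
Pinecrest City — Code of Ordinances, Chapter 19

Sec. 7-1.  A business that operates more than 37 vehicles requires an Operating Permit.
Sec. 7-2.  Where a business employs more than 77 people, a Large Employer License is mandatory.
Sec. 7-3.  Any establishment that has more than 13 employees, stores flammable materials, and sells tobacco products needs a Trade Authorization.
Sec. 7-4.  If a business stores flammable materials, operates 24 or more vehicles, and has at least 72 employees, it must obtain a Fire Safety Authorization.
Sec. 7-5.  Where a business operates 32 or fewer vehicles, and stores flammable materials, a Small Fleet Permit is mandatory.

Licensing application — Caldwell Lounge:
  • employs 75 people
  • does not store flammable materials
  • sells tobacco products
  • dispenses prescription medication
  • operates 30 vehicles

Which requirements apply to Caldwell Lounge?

None

Sec. 7-1. vehicles 30 ≤ 37 → Operating Permit not required.
Sec. 7-2. employees 75 ≤ 77 → Large Employer License not required.
Sec. 7-3. employees 75 > 13; does not store flammable materials; sells tobacco products → Trade Authorization not required.
Sec. 7-4. does not store flammable materials; vehicles 30 ≥ 24; employees 75 ≥ 72 → Fire Safety Authorization not required.
Sec. 7-5. vehicles 30 ≤ 32; does not store flammable materials → Small Fleet Permit not required.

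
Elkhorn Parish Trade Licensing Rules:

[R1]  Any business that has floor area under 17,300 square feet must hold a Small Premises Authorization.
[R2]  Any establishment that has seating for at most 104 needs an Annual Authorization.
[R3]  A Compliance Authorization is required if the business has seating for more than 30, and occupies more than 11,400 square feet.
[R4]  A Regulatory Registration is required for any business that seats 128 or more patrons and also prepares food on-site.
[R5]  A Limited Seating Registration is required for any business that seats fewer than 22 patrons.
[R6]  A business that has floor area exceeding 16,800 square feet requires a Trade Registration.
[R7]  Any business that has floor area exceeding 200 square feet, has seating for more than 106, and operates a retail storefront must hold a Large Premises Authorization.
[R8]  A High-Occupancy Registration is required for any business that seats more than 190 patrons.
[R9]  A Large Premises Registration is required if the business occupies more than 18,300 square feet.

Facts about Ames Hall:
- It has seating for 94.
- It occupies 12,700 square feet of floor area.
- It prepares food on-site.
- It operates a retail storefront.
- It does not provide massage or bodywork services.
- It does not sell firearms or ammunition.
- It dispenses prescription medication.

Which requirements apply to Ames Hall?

[R1] floor area 12,700 square feet < 17,300 square feet → Small Premises Authorization required.
[R2] seating 94 ≤ 104 → Annual Authorization required.
[R3] seating 94 > 30; floor area 12,700 square feet > 11,400 square feet → Compliance Authorization required.
[R4] seating 94 < 128; prepares food on-site → Regulatory Registration not required.
[R5] seating 94 ≥ 22 → Limited Seating Registration not required.
[R6] floor area 12,700 square feet ≤ 16,800 square feet → Trade Registration not required.
[R7] floor area 12,700 square feet > 200 square feet; seating 94 ≤ 106; operates a retail storefront → Large Premises Authorization not required.
[R8] seating 94 ≤ 190 → High-Occupancy Registration not required.
[R9] floor area 12,700 square feet ≤ 18,300 square feet → Large Premises Registration not required.

Annual Authorization, Compliance Authorization, Small Premises Authorization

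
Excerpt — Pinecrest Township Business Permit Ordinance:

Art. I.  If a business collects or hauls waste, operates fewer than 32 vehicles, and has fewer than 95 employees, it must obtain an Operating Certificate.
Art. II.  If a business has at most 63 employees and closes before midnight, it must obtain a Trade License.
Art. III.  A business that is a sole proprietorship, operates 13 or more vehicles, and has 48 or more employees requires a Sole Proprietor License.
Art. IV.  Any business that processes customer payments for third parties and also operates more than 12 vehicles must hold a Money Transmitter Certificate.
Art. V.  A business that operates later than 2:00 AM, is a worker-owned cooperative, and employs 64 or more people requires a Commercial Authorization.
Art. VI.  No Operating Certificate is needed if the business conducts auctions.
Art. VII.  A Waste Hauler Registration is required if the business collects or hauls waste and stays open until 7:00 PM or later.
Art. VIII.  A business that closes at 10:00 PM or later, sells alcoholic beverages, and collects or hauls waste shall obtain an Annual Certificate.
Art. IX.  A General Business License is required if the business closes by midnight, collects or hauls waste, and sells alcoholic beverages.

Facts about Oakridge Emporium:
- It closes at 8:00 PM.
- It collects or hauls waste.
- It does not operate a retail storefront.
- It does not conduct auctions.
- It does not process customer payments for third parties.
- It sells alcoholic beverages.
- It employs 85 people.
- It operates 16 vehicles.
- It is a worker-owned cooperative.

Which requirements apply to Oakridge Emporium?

Art. I. collects or hauls waste; vehicles 16 < 32; employees 85 < 95 → Operating Certificate required.
Art. II. employees 85 > 63; closes 8:00 PM, at/before midnight → Trade License not required.
Art. III. is a worker-owned cooperative (not: is a sole proprietorship); vehicles 16 ≥ 13; employees 85 ≥ 48 → Sole Proprietor License not required.
Art. IV. does not process customer payments for third parties; vehicles 16 > 12 → Money Transmitter Certificate not required.
Art. V. closes 8:00 PM, at/before 2:00 AM; is a worker-owned cooperative; employees 85 ≥ 64 → Commercial Authorization not required.
Art. VI. does not conduct auctions → Operating Certificate exemption does not apply.
Art. VII. collects or hauls waste; closes 8:00 PM, after 7:00 PM → Waste Hauler Registration required.
Art. VIII. closes 8:00 PM, at/before 10:00 PM; sells alcoholic beverages; collects or hauls waste → Annual Certificate not required.
Art. IX. closes 8:00 PM, at/before midnight; collects or hauls waste; sells alcoholic beverages → General Business License required.

General Business License, Operating Certificate, Waste Hauler Registration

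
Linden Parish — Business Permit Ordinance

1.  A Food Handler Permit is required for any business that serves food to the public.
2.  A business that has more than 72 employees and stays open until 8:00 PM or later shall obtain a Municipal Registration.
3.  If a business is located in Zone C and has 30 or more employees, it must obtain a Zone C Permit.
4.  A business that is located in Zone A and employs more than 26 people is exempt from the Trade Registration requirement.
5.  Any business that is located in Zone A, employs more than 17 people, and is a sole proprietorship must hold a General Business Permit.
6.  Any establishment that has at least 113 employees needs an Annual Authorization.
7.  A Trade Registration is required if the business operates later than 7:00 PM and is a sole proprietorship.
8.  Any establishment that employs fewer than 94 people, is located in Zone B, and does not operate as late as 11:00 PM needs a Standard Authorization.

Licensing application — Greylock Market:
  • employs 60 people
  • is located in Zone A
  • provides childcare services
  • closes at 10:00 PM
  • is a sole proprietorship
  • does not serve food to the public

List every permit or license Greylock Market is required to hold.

1. does not serve food to the public → Food Handler Permit not required.
2. employees 60 ≤ 72; closes 10:00 PM, after 8:00 PM → Municipal Registration not required.
3. is located in Zone A (not: is located in Zone C); employees 60 ≥ 30 → Zone C Permit not required.
4. is located in Zone A; employees 60 > 26 → exempt from Trade Registration.
5. is located in Zone A; employees 60 > 17; is a sole proprietorship → General Business Permit required.
6. employees 60 < 113 → Annual Authorization not required.
7. closes 10:00 PM, after 7:00 PM; is a sole proprietorship → Trade Registration required.
8. employees 60 < 94; is located in Zone A (not: is located in Zone B); closes 10:00 PM, at/before 11:00 PM → Standard Authorization not required.

General Business Permit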